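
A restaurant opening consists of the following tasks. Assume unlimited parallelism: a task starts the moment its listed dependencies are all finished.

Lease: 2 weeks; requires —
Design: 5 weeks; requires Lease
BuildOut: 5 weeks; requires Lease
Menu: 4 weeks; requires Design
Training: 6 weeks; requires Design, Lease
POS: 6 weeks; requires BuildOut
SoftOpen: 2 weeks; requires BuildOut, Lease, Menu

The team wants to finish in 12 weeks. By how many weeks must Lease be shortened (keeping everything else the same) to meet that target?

1

Current finish: 13 weeks; target: 12.
Lease is on every critical path, so each week cut from Lease cuts the finish by one (this holds down to a finish of 12).
Need 13 − 12 = 1 week off Lease → Lease becomes 1 week, finish becomes 12.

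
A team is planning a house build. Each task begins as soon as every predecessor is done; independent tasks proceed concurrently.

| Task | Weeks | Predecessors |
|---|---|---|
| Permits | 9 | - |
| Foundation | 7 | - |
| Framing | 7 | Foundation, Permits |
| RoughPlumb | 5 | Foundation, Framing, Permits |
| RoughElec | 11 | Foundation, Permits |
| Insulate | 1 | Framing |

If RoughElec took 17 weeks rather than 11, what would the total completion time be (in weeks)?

26

Actual critical path: Permits→Framing→RoughPlumb = 9+7+5 = 21 ⇒ 21 weeks.
RoughElec is off the critical path — its longest chain is 20 weeks, giving 1 of slack.
New critical path: Permits→RoughElec = 9+17 = 26 ⇒ 26 weeks.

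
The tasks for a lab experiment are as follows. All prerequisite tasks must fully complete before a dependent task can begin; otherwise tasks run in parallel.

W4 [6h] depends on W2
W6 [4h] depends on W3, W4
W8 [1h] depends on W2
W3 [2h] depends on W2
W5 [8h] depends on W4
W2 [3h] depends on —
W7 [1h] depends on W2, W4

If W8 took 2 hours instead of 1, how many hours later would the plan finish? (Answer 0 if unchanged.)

The binding path is W2→W4→W5 = 3+6+8 = 17; finish at 17 hours.
The longest path through W8 is only 4 hours, so W8 has float 13.
No other chain overtakes it, so the finish is 17 hours.
Change in finish: 17 − 17 = +0 hours.

0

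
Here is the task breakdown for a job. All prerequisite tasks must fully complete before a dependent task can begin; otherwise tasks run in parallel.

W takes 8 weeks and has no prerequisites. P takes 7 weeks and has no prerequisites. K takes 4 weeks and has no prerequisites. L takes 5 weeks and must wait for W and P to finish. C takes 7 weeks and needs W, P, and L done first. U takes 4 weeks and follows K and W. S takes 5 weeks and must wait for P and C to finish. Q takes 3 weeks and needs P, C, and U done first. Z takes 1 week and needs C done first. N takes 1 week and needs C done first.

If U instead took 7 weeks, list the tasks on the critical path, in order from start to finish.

Critical path before the change: W→L→C→S = 8+5+7+5 = 25 giving 25 weeks.
U is off the critical path — its longest chain is 15 weeks, giving 10 of slack.
The critical path is still W→L→C→S; finish is now 25 weeks.

W, L, C, S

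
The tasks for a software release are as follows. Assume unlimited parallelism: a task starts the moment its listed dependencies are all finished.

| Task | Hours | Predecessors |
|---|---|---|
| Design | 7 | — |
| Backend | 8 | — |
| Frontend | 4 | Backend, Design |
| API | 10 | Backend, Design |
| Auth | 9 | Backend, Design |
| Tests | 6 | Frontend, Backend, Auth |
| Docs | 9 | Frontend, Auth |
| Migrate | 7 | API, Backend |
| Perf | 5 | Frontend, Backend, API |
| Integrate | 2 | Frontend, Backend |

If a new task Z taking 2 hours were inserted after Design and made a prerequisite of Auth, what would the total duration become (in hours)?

27

Originally the software release takes 26 hours.
With Z inserted, Auth now waits for max(Backend, Design, Z).
New critical path: Design→Z→Auth→Docs = 7+2+9+9 = 27 ⇒ 27 hours.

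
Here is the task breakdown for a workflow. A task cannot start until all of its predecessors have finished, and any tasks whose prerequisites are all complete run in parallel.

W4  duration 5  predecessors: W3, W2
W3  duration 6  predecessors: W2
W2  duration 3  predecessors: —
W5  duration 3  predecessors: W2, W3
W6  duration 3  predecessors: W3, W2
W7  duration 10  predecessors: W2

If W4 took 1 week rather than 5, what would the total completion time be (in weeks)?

13

Critical path before the change: W2→W3→W4 = 3+6+5 = 14 giving 14 weeks.
W4 is on the critical path; changing it to 1 makes that path 10 weeks.
The binding chain switches to W2→W7 = 3+10 = 13; finish 13 weeks.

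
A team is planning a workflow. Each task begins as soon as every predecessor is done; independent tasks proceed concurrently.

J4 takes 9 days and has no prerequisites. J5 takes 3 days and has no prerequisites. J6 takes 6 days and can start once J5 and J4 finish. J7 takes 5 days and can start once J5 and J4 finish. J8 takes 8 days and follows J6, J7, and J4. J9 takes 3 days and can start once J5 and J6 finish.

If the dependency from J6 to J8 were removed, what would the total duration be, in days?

Original critical path: J4→J6→J8 = 9+6+8 = 23 ⇒ 23 days.
Without J6→J8, J8's earliest start moves from 15 to 14.
New critical path: J4→J7→J8 = 9+5+8 = 22 ⇒ 22 days.

22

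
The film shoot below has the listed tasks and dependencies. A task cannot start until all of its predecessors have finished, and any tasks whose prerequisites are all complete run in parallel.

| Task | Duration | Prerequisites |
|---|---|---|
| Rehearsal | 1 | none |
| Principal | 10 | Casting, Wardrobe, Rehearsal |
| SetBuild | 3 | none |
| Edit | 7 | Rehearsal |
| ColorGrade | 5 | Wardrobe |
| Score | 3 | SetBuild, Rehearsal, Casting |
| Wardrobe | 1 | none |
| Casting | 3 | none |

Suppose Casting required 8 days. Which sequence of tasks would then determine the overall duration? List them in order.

Casting, Principal

Baseline: Casting→Principal = 3+10 = 13 → 13 days.
Since Casting is critical, the +5 change carries straight to that chain (now 18 days).
The critical path is still Casting→Principal; finish is now 18 days.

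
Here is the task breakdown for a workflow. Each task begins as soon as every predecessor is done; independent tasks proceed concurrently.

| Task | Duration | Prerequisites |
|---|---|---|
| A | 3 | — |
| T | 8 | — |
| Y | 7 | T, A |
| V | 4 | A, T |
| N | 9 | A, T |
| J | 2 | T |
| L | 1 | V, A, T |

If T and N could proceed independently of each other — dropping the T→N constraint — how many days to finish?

With the dependency in place, T→N = 8+9 = 17 sets the finish at 17 days.
Without T→N, N's earliest start moves from 8 to 3.
After: T→Y = 8+7 = 15 → 15 days.

15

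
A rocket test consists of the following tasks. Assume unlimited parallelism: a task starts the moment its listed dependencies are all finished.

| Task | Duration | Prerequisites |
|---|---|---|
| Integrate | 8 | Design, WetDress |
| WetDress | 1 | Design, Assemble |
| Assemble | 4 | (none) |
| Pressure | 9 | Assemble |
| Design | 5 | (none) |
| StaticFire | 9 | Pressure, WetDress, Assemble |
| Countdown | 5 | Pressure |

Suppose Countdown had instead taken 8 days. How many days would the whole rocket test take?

As given, the longest chain is Assemble→Pressure→StaticFire = 4+9+9 = 22, so the finish is 22 days.
Countdown is off the critical path — its longest chain is 18 days, giving 4 of slack.
No other chain overtakes it, so the finish is 22 days.

22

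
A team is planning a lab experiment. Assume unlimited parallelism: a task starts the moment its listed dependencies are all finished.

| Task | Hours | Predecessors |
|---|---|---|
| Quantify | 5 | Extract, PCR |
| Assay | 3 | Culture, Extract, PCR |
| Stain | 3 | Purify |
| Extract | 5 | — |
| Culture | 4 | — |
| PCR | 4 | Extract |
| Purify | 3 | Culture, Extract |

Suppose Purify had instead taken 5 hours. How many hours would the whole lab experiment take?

Actual critical path: Extract→PCR→Quantify = 5+4+5 = 14 ⇒ 14 hours.
Purify is off the critical path — its longest chain is 11 hours, giving 3 of slack.
The critical path is still Extract→PCR→Quantify; finish is now 14 hours.

14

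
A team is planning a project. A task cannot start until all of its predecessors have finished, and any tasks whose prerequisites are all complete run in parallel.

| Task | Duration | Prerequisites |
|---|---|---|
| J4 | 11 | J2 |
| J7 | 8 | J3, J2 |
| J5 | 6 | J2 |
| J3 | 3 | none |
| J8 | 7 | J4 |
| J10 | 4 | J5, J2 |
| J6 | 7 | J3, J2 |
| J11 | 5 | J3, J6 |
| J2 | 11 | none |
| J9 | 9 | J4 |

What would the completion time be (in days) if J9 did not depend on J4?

29

With the dependency in place, J2→J4→J9 = 11+11+9 = 31 sets the finish at 31 days.
Without J4→J9, J9's earliest start moves from 22 to 0.
New critical path: J2→J4→J8 = 11+11+7 = 29 ⇒ 29 days.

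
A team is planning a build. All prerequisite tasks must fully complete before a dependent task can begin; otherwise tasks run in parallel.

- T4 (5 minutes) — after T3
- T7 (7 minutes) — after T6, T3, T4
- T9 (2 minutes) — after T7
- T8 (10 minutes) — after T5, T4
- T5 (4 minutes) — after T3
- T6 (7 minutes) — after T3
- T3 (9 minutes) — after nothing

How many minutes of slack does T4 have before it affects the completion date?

Critical path: T3→T6→T7→T9 = 9+7+7+2 = 25, so the finish is 25 minutes.
T4 finishes as early as 14 and must finish by 15.
So T4 can slip 15 − 14 = 1 minute.

1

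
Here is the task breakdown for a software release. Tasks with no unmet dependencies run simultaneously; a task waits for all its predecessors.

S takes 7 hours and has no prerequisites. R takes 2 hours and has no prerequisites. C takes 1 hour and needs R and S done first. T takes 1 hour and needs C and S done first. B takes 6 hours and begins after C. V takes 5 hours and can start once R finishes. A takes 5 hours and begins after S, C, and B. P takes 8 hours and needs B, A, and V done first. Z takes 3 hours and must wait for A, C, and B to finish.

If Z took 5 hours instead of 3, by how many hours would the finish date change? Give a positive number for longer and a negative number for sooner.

The binding path is S→C→B→A→P = 7+1+6+5+8 = 27; finish at 27 hours.
The longest path through Z is only 22 hours, so Z has float 5.
The critical path is still S→C→B→A→P; finish is now 27 hours.
Change in finish: 27 − 27 = +0 hours.

0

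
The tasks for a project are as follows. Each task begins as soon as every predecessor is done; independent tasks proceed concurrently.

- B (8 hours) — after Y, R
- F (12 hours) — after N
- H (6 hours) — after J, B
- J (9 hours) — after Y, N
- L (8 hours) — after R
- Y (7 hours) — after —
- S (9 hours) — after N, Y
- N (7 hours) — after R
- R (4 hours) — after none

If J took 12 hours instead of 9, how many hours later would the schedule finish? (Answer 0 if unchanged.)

Critical path before the change: R→N→J→H = 4+7+9+6 = 26 giving 26 hours.
J lies on that path, so at 12 hours the path becomes 29 hours.
That remains the longest chain; total 29 hours.
Change in finish: 29 − 26 = +3 hours.

3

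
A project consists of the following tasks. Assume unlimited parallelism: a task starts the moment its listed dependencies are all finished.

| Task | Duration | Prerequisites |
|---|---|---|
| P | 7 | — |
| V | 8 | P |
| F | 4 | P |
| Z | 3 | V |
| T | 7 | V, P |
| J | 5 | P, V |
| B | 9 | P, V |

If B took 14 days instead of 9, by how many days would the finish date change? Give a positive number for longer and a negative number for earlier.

5

As given, the longest chain is P→V→B = 7+8+9 = 24, so the finish is 24 days.
B lies on that path, so at 14 days the path becomes 29 days.
The critical path is still P→V→B; finish is now 29 days.
Change in finish: 29 − 24 = +5 days.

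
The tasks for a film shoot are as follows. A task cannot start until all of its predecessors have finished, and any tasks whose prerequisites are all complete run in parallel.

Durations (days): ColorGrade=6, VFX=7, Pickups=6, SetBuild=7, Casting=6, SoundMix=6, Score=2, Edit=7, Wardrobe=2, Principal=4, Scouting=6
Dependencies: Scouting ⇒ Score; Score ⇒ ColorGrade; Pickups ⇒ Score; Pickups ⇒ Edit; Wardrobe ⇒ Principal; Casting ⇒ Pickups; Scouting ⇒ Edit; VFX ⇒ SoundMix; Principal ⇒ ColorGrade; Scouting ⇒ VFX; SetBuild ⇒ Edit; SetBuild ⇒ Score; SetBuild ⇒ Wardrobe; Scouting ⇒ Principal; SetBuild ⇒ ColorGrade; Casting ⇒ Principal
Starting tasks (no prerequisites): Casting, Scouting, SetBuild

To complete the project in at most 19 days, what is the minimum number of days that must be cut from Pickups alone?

1

Current finish: 20 days; target: 19.
Pickups is on every critical path, so each day cut from Pickups cuts the finish by one (this holds down to a finish of 19).
Need 20 − 19 = 1 day off Pickups → Pickups becomes 5 days, finish becomes 19.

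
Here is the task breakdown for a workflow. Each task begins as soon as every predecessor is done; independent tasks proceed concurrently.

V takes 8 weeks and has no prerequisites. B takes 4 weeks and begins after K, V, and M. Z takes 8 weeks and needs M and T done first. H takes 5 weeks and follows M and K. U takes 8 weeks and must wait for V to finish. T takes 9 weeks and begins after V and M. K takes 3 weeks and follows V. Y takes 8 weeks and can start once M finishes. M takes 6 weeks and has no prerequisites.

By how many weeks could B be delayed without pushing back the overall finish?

V→T→Z = 8+9+8 = 25 sets the makespan at 25 weeks.
Longest path through B: 15 weeks (earliest finish 15, latest finish 25).
So B can slip 25 − 15 = 10 weeks.

10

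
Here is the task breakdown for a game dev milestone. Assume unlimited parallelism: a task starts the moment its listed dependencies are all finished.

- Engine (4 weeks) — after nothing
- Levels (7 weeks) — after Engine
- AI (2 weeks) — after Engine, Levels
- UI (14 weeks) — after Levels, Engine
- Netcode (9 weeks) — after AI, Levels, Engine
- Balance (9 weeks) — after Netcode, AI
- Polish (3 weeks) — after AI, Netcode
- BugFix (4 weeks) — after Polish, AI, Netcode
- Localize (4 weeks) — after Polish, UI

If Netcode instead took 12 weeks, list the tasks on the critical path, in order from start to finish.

Actual critical path: Engine→Levels→AI→Netcode→Balance = 4+7+2+9+9 = 31 ⇒ 31 weeks.
Netcode lies on that path, so at 12 weeks the path becomes 34 weeks.
That remains the longest chain; total 34 weeks.

Engine, Levels, AI, Netcode, Balance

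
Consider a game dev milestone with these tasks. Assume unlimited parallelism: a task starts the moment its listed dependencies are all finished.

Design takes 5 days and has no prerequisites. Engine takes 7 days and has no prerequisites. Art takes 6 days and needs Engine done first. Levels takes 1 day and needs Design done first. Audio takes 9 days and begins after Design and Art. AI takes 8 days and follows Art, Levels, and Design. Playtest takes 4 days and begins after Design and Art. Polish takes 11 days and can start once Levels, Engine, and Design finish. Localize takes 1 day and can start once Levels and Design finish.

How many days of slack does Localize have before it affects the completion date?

The longest chain is Engine→Art→Audio = 7+6+9 = 22; overall finish 22 days.
Localize finishes as early as 7 and must finish by 22.
Float = 22 − 7 = 15.

15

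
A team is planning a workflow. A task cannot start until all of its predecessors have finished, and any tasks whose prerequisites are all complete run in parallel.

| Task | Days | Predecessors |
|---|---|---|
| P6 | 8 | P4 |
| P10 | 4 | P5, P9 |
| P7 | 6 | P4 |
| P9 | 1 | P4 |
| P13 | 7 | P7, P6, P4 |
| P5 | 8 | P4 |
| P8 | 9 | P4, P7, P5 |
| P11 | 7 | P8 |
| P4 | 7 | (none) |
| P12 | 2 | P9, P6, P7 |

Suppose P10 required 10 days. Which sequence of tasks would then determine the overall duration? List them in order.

P4, P5, P8, P11

Critical path before the change: P4→P5→P8→P11 = 7+8+9+7 = 31 giving 31 days.
P10 is off the critical path — its longest chain is 19 days, giving 12 of slack.
No other chain overtakes it, so the finish is 31 days.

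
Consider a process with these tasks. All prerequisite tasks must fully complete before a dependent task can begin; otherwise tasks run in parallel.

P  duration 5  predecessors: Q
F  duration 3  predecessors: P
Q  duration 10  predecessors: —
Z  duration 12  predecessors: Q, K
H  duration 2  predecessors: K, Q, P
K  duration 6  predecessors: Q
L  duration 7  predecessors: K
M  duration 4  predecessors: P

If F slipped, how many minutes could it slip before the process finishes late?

10

Q→K→Z = 10+6+12 = 28 sets the makespan at 28 minutes.
F finishes as early as 18 and must finish by 28.
So F can slip 28 − 18 = 10 minutes.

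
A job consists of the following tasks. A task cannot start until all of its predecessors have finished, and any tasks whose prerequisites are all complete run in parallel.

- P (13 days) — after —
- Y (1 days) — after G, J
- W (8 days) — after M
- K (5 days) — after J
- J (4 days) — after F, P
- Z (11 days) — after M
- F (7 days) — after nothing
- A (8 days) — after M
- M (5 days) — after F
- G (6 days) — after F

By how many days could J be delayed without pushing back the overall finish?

1

Critical path: F→M→Z = 7+5+11 = 23, so the finish is 23 days.
The longest chain containing J totals 22 days.
So J can slip 18 − 17 = 1 day.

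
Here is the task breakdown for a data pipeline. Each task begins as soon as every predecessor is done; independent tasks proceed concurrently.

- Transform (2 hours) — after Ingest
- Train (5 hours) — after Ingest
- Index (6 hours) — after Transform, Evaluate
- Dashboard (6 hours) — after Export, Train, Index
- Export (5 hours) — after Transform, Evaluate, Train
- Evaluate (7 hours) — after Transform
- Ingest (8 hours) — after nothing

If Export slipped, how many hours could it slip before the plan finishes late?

Critical path: Ingest→Transform→Evaluate→Index→Dashboard = 8+2+7+6+6 = 29, so the finish is 29 hours.
Export finishes as early as 22 and must finish by 23.
So Export can slip 23 − 22 = 1 hour.

1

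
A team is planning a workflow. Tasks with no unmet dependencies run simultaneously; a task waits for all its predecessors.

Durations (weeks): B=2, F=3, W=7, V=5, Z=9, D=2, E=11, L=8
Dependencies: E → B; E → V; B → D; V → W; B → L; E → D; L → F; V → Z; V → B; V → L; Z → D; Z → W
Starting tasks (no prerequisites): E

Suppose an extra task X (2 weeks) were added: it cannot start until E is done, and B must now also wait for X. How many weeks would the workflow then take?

32

Originally the workflow takes 32 weeks.
With X inserted, B now waits for max(V, E, X).
New critical path: E→V→Z→W = 11+5+9+7 = 32 ⇒ 32 weeks.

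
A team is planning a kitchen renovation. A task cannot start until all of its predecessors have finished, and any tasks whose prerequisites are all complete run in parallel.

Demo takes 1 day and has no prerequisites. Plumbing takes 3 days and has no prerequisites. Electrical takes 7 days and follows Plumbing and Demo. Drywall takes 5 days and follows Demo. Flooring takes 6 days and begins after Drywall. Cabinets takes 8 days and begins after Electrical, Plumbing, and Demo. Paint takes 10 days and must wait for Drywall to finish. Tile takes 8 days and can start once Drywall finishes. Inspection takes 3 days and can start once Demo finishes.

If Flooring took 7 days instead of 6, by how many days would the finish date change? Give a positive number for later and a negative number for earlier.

Actual critical path: Plumbing→Electrical→Cabinets = 3+7+8 = 18 ⇒ 18 days.
The longest path through Flooring is only 12 days, so Flooring has float 6.
No other chain overtakes it, so the finish is 18 days.
Change in finish: 18 − 18 = +0 days.

0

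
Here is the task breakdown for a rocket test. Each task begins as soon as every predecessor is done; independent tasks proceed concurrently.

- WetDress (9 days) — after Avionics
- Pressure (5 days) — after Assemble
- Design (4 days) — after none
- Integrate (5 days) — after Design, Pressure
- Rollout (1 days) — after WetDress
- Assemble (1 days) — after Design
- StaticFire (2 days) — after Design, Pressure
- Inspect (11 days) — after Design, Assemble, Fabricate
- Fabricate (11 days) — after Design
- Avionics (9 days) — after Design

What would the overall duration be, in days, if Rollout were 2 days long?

26

Actual critical path: Design→Fabricate→Inspect = 4+11+11 = 26 ⇒ 26 days.
Rollout has 3 days of float (longest path through it is 23).
The critical path is still Design→Fabricate→Inspect; finish is now 26 days.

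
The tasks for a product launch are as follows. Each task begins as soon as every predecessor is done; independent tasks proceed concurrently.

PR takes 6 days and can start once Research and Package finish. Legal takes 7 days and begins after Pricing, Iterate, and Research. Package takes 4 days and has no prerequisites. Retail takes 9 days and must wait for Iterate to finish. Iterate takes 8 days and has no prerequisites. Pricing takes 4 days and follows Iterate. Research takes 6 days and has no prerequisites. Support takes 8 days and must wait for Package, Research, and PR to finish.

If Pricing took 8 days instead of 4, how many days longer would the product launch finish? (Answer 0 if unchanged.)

3

As given, the longest chain is Research→PR→Support = 6+6+8 = 20, so the finish is 20 days.
Pricing is off the critical path — its longest chain is 19 days, giving 1 of slack.
Now Iterate→Pricing→Legal = 8+8+7 = 23 is longest, so the finish becomes 23 days.
Change in finish: 23 − 20 = +3 days.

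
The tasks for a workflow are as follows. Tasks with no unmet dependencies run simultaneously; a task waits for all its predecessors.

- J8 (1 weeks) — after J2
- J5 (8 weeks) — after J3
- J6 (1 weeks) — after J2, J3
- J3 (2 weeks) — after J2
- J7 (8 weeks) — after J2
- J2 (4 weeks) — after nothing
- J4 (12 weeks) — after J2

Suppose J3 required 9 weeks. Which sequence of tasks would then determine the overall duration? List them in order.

J2, J3, J5

Critical path before the change: J2→J4 = 4+12 = 16 giving 16 weeks.
The longest path through J3 is only 14 weeks, so J3 has float 2.
Now J2→J3→J5 = 4+9+8 = 21 is longest, so the finish becomes 21 weeks.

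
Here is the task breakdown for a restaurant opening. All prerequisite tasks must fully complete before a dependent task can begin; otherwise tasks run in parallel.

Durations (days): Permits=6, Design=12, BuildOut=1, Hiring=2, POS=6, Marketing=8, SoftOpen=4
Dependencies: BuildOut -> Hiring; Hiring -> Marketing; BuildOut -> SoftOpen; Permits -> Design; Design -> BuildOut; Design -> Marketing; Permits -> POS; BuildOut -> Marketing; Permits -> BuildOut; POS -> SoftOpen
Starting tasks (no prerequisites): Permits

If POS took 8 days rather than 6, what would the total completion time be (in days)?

As given, the longest chain is Permits→Design→BuildOut→Hiring→Marketing = 6+12+1+2+8 = 29, so the finish is 29 days.
POS has 13 days of float (longest path through it is 16).
That remains the longest chain; total 29 days.

29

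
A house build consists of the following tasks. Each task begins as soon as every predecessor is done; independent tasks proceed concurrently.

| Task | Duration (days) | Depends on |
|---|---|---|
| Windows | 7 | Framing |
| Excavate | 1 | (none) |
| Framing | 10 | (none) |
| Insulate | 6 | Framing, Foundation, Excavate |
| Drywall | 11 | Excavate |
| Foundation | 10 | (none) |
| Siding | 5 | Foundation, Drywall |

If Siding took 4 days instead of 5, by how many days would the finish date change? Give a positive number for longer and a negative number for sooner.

0

Critical path before the change: Excavate→Drywall→Siding = 1+11+5 = 17 giving 17 days.
Since Siding is critical, the -1 change carries straight to that chain (now 16 days).
New critical path: Framing→Windows = 10+7 = 17 ⇒ 17 days.
Change in finish: 17 − 17 = +0 days.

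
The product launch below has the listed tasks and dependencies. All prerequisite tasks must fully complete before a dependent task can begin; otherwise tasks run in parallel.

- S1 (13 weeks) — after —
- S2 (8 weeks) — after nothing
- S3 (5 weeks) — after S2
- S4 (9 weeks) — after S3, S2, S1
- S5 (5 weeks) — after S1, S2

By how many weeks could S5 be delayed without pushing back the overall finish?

Critical path: S1→S4 = 13+9 = 22, so the finish is 22 weeks.
The longest chain containing S5 totals 18 weeks.
So S5 can slip 22 − 18 = 4 weeks.

4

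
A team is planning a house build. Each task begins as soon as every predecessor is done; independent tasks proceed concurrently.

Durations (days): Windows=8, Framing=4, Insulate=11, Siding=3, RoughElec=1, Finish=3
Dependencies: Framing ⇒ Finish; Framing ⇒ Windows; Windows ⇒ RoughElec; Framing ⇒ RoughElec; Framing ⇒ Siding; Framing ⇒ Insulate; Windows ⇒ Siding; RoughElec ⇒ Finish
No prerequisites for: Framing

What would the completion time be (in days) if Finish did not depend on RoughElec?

With the dependency in place, Framing→Windows→RoughElec→Finish = 4+8+1+3 = 16 sets the finish at 16 days.
Without RoughElec→Finish, Finish's earliest start moves from 13 to 4.
New critical path: Framing→Windows→Siding = 4+8+3 = 15 ⇒ 15 days.

15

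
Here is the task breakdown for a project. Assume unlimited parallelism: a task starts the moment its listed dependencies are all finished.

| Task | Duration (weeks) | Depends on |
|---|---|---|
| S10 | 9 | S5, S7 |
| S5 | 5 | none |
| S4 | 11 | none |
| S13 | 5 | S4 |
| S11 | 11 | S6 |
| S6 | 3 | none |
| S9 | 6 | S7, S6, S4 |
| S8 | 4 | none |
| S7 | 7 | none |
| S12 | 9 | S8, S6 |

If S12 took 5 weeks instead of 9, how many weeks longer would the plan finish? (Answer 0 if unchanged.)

The binding path is S4→S9 = 11+6 = 17; finish at 17 weeks.
S12 is off the critical path — its longest chain is 13 weeks, giving 4 of slack.
That remains the longest chain; total 17 weeks.
Change in finish: 17 − 17 = +0 weeks.

0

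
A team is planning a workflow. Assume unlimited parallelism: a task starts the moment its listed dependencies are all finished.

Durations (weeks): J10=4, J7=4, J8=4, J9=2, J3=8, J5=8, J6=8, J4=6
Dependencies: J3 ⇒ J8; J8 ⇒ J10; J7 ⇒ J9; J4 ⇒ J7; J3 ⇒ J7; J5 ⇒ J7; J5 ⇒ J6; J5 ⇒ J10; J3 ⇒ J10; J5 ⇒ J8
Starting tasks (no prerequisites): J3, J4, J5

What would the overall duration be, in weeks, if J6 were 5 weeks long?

Actual critical path: J5→J6 = 8+8 = 16 ⇒ 16 weeks.
J6 is on the critical path; changing it to 5 makes that path 13 weeks.
Now J3→J8→J10 = 8+4+4 = 16 is longest, so the finish becomes 16 weeks.

16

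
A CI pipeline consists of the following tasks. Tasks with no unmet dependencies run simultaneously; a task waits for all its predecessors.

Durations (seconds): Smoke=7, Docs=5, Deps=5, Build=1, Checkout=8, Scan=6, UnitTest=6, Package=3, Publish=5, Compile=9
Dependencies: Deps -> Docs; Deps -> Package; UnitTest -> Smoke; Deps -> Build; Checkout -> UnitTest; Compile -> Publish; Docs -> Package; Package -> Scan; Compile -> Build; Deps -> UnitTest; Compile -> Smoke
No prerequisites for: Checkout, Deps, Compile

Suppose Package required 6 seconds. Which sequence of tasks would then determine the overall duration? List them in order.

Actual critical path: Checkout→UnitTest→Smoke = 8+6+7 = 21 ⇒ 21 seconds.
Package is off the critical path — its longest chain is 19 seconds, giving 2 of slack.
New critical path: Deps→Docs→Package→Scan = 5+5+6+6 = 22 ⇒ 22 seconds.

Deps, Docs, Package, Scan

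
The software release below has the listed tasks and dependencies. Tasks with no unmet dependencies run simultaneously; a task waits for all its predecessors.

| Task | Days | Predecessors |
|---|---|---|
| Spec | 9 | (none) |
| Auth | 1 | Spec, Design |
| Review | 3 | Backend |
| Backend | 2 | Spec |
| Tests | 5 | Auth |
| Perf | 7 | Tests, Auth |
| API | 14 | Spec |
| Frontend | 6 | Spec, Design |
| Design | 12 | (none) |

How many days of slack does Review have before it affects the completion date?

Critical path: Design→Auth→Tests→Perf = 12+1+5+7 = 25, so the finish is 25 days.
Review finishes as early as 14 and must finish by 25.
So Review can slip 25 − 14 = 11 days.

11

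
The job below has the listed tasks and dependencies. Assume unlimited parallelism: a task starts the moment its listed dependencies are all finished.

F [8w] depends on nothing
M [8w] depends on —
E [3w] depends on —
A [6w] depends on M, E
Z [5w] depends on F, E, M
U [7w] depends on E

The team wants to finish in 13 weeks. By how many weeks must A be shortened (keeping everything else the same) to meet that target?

Current finish: 14 weeks; target: 13.
A is on every critical path, so each week cut from A cuts the finish by one (this holds down to a finish of 13).
Need 14 − 13 = 1 week off A → A becomes 5 weeks, finish becomes 13.

1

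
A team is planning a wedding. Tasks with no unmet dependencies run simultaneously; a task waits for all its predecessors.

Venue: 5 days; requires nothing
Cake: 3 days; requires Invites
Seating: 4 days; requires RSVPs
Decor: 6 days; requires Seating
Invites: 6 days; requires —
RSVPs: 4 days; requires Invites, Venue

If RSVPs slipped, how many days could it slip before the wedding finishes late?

Invites→RSVPs→Seating→Decor = 6+4+4+6 = 20 sets the makespan at 20 days.
The longest chain containing RSVPs totals 20 days.
Float = 20 − 20 = 0.

0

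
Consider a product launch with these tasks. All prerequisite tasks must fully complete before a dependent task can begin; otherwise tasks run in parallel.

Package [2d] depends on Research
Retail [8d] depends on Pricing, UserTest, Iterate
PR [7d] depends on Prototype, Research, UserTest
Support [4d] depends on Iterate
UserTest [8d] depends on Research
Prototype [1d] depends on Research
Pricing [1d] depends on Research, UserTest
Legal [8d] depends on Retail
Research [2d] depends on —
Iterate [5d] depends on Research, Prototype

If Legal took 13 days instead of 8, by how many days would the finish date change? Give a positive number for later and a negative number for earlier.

Baseline: Research→UserTest→Pricing→Retail→Legal = 2+8+1+8+8 = 27 → 27 days.
Legal is on the critical path; changing it to 13 makes that path 32 days.
That remains the longest chain; total 32 days.
Change in finish: 32 − 27 = +5 days.

5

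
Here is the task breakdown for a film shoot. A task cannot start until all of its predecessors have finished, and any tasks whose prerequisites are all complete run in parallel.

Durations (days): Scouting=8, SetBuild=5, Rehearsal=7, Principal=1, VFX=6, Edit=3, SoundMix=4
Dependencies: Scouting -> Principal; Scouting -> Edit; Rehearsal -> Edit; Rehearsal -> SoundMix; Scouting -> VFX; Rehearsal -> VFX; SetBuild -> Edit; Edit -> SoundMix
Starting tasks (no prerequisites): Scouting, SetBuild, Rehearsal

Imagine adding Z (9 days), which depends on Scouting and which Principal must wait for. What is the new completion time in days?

18

Originally the film shoot takes 15 days.
With Z inserted, Principal now waits for max(Scouting, Z).
New critical path: Scouting→Z→Principal = 8+9+1 = 18 ⇒ 18 days.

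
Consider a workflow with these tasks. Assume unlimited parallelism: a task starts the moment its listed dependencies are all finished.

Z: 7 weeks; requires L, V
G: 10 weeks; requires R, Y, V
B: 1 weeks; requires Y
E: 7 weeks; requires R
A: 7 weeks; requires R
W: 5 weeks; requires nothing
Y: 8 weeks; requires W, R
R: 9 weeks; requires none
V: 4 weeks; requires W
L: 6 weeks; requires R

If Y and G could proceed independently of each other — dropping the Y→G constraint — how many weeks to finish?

22

With the dependency in place, R→Y→G = 9+8+10 = 27 sets the finish at 27 weeks.
Without Y→G, G's earliest start moves from 17 to 9.
The longest chain is now R→L→Z = 9+6+7 = 22, so the workflow takes 22 weeks.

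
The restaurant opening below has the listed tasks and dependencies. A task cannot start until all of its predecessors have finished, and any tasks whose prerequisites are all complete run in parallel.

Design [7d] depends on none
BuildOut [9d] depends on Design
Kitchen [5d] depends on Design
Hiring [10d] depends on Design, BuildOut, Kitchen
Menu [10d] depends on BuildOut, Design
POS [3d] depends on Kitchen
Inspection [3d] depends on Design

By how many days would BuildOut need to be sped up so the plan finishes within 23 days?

Current finish: 26 days; target: 23.
BuildOut is on every critical path, so each day cut from BuildOut cuts the finish by one (this holds down to a finish of 22).
Need 26 − 23 = 3 days off BuildOut → BuildOut becomes 6 days, finish becomes 23.

3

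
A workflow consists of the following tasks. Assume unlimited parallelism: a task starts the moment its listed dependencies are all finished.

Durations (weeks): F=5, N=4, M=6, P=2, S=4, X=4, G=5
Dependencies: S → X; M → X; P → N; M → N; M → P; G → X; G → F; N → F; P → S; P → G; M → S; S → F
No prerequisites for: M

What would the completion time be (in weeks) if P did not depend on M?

15

Original critical path: M→P→G→F = 6+2+5+5 = 18 ⇒ 18 weeks.
Without M→P, P's earliest start moves from 6 to 0.
The longest chain is now M→N→F = 6+4+5 = 15, so the plan takes 15 weeks.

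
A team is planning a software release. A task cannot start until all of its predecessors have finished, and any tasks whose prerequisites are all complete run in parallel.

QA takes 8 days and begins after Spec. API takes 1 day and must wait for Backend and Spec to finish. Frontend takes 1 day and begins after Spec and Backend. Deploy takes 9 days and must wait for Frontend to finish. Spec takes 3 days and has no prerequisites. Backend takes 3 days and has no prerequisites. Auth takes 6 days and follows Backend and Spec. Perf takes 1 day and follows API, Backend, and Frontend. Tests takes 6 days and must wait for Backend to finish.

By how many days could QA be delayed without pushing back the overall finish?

Spec→Frontend→Deploy = 3+1+9 = 13 sets the makespan at 13 days.
The longest chain containing QA totals 11 days.
So QA can slip 13 − 11 = 2 days.

2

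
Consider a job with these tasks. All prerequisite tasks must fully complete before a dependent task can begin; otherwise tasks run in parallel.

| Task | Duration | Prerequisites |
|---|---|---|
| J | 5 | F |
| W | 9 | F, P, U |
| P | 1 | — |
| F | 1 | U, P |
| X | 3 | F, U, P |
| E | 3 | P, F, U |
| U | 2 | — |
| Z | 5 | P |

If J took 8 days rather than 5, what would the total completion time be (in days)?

The binding path is U→F→W = 2+1+9 = 12; finish at 12 days.
The longest path through J is only 8 days, so J has float 4.
That remains the longest chain; total 12 days.

12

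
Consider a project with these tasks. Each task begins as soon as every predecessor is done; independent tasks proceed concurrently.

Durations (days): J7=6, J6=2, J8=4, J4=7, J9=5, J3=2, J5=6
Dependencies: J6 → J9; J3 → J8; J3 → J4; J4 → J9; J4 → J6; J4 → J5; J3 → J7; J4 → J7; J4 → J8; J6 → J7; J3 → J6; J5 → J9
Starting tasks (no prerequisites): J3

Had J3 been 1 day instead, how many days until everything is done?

Critical path before the change: J3→J4→J5→J9 = 2+7+6+5 = 20 giving 20 days.
J3 lies on that path, so at 1 day the path becomes 19 days.
That remains the longest chain; total 19 days.

19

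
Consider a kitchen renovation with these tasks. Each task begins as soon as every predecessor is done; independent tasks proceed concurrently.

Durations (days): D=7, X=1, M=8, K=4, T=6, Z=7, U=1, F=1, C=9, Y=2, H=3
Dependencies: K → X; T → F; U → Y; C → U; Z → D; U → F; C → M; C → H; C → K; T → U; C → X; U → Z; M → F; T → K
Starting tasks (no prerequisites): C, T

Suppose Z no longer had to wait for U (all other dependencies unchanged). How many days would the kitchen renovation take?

18

Before: longest chain C→U→Z→D = 9+1+7+7 = 24, finish 24.
Without U→Z, Z's earliest start moves from 10 to 0.
After: C→M→F = 9+8+1 = 18 → 18 days.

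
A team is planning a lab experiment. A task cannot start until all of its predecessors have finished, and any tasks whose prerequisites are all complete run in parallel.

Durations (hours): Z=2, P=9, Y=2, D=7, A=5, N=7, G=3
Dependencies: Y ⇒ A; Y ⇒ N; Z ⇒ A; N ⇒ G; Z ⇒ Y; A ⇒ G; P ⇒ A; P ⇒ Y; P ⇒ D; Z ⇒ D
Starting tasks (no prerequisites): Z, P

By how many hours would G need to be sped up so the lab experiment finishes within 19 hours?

Current finish: 21 hours; target: 19.
G is on every critical path, so each hour cut from G cuts the finish by one (this holds down to a finish of 19).
Need 21 − 19 = 2 hours off G → G becomes 1 hour, finish becomes 19.

2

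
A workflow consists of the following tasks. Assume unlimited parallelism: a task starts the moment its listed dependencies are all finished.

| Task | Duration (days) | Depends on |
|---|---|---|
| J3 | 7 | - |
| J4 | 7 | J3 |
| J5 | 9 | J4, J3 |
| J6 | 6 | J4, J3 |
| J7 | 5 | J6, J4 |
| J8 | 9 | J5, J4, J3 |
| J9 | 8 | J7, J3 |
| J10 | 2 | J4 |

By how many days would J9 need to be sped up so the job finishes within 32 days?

Current finish: 33 days; target: 32.
J9 is on every critical path, so each day cut from J9 cuts the finish by one (this holds down to a finish of 32).
Need 33 − 32 = 1 day off J9 → J9 becomes 7 days, finish becomes 32.

1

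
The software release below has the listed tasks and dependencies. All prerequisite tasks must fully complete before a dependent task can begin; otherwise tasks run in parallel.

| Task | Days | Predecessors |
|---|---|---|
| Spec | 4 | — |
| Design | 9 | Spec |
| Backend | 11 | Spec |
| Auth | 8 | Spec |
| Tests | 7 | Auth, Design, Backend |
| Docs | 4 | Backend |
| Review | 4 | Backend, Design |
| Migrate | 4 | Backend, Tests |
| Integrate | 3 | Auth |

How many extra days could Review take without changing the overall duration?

7

The longest chain is Spec→Backend→Tests→Migrate = 4+11+7+4 = 26; overall finish 26 days.
Review finishes as early as 19 and must finish by 26.
Float = 26 − 19 = 7.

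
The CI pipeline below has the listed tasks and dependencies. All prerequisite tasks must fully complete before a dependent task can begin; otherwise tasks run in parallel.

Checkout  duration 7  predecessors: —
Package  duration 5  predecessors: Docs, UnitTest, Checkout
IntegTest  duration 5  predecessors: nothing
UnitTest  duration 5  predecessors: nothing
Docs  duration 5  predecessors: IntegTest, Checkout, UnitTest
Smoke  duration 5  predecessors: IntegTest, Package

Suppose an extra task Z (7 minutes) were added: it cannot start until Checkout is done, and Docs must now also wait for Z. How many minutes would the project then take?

Originally the project takes 22 minutes.
With Z inserted, Docs now waits for max(IntegTest, Checkout, UnitTest, Z).
New critical path: Checkout→Z→Docs→Package→Smoke = 7+7+5+5+5 = 29 ⇒ 29 minutes.

29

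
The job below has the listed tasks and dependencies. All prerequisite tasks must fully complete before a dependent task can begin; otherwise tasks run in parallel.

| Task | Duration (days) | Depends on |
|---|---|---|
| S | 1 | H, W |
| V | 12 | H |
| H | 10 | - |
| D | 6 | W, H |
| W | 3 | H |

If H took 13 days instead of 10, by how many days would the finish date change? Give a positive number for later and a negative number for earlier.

The binding path is H→V = 10+12 = 22; finish at 22 days.
H lies on that path, so at 13 days the path becomes 25 days.
The critical path is still H→V; finish is now 25 days.
Change in finish: 25 − 22 = +3 days.

3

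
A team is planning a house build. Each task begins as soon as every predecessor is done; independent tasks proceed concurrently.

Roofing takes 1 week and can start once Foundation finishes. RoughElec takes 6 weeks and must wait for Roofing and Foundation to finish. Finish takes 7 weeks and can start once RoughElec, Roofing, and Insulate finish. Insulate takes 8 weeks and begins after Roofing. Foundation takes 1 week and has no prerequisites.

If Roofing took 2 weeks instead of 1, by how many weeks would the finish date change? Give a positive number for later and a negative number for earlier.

1

As given, the longest chain is Foundation→Roofing→Insulate→Finish = 1+1+8+7 = 17, so the finish is 17 weeks.
Roofing is on the critical path; changing it to 2 makes that path 18 weeks.
The critical path is still Foundation→Roofing→Insulate→Finish; finish is now 18 weeks.
Change in finish: 18 − 17 = +1 weeks.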